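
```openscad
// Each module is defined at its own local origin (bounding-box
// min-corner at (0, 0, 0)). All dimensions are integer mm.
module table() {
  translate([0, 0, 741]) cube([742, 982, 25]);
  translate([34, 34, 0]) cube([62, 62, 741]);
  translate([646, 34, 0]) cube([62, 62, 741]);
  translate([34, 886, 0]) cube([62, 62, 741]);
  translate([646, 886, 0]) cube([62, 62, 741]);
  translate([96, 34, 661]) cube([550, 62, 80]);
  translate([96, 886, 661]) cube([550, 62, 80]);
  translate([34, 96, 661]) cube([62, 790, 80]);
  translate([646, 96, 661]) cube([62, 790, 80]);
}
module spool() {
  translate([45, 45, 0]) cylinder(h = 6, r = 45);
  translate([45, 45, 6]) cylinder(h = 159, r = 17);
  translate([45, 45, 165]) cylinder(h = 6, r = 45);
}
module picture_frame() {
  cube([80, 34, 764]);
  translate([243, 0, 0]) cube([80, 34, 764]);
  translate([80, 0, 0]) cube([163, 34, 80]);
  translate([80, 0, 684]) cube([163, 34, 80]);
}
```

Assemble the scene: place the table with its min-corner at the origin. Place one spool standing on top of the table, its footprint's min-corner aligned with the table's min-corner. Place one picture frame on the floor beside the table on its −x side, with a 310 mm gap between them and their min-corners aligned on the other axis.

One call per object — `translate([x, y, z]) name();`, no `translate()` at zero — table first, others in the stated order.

table();
translate([0, 0, 766]) spool();
translate([-633, 0, 0]) picture_frame();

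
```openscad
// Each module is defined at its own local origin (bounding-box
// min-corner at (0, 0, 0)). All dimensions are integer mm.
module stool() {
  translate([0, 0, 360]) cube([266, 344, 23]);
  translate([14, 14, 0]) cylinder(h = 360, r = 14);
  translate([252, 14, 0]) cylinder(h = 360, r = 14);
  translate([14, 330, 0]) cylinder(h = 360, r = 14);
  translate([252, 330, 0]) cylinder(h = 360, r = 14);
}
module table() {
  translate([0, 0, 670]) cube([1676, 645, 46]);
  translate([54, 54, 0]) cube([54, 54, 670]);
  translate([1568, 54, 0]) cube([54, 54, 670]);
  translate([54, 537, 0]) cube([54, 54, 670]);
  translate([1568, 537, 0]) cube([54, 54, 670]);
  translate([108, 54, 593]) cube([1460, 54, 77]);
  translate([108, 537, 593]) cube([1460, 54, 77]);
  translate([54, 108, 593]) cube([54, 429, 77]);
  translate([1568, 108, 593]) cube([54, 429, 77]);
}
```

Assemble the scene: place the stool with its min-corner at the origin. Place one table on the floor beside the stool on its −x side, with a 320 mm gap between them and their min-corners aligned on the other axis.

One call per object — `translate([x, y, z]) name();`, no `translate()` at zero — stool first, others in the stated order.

stool();
translate([-1996, 0, 0]) table();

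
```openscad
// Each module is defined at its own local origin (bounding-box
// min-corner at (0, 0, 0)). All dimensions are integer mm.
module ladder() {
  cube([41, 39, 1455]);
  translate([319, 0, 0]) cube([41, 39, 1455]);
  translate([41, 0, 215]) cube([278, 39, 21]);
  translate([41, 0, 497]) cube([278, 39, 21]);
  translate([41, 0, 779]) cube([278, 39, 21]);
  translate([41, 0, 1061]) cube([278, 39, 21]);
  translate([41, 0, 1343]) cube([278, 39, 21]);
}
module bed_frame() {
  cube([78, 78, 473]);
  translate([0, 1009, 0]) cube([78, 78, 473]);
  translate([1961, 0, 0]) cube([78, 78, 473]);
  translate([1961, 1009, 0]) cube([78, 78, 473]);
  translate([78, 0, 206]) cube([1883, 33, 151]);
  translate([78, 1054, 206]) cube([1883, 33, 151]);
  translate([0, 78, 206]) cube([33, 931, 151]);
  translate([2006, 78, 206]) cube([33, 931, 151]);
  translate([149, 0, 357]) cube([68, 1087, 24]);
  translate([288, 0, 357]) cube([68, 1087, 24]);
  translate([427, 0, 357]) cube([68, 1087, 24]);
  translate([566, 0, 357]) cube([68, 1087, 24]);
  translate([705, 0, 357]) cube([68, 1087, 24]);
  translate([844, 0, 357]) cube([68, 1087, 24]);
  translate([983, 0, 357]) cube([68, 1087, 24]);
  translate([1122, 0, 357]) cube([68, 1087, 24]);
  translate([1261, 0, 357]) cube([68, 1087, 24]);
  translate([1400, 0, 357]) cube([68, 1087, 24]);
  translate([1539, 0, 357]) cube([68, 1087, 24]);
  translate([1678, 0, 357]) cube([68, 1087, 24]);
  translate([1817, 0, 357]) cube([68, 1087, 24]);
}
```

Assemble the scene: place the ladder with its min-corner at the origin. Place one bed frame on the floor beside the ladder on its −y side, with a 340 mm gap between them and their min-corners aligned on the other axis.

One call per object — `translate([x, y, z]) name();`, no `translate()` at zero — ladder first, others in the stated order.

ladder();
translate([0, -1427, 0]) bed_frame();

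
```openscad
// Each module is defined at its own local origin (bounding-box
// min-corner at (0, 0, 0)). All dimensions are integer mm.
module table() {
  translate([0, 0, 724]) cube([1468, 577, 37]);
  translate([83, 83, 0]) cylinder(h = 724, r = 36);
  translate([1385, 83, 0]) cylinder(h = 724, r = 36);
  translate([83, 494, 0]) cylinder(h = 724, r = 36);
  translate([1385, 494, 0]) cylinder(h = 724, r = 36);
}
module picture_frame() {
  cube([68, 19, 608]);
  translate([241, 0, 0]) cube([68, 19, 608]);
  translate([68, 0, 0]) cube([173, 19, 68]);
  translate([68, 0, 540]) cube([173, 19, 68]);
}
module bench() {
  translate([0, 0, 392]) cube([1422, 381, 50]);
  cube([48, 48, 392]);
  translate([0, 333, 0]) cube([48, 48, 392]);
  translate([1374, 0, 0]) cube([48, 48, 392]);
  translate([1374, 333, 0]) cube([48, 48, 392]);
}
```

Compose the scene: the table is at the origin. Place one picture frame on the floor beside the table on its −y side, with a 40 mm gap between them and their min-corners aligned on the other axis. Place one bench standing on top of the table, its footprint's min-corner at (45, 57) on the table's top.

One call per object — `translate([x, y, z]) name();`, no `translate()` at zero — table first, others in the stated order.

table();
translate([0, -59, 0]) picture_frame();
translate([45, 57, 761]) bench();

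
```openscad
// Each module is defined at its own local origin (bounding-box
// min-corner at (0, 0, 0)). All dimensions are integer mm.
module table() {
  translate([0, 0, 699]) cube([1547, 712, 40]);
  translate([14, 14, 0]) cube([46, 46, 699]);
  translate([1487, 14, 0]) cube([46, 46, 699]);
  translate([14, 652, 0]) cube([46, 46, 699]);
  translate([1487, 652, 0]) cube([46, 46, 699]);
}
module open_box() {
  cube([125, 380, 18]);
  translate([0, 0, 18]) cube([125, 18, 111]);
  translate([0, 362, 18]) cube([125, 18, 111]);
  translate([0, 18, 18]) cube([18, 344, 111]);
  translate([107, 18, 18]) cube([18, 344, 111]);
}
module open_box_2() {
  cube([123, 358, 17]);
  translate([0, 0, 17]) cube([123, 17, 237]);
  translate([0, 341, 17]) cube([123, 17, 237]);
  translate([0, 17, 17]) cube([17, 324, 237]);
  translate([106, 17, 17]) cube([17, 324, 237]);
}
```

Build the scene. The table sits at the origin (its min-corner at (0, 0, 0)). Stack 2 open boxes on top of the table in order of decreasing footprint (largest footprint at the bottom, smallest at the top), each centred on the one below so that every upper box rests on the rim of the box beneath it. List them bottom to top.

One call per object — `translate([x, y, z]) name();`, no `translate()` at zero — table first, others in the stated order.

table();
translate([711, 166, 739]) open_box();
translate([712, 177, 868]) open_box_2();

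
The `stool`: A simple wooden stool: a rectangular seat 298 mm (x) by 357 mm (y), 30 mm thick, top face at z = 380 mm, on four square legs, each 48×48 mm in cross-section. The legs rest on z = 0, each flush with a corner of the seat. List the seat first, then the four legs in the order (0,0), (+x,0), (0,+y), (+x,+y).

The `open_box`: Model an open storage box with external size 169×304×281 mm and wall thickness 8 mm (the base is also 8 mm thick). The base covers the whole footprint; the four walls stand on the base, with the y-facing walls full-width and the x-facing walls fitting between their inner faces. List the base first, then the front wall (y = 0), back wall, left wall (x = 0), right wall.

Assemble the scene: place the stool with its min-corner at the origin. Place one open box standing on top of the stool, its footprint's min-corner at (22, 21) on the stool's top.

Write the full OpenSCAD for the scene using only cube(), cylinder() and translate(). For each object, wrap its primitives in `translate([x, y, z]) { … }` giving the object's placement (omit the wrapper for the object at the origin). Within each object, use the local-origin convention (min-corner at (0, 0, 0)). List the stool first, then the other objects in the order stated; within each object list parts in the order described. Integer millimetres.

translate([0, 0, 350]) cube([298, 357, 30]);
cube([48, 48, 350]);
translate([250, 0, 0]) cube([48, 48, 350]);
translate([0, 309, 0]) cube([48, 48, 350]);
translate([250, 309, 0]) cube([48, 48, 350]);
translate([22, 21, 380]) {
  cube([169, 304, 8]);
  translate([0, 0, 8]) cube([169, 8, 273]);
  translate([0, 296, 8]) cube([169, 8, 273]);
  translate([0, 8, 8]) cube([8, 288, 273]);
  translate([161, 8, 8]) cube([8, 288, 273]);
}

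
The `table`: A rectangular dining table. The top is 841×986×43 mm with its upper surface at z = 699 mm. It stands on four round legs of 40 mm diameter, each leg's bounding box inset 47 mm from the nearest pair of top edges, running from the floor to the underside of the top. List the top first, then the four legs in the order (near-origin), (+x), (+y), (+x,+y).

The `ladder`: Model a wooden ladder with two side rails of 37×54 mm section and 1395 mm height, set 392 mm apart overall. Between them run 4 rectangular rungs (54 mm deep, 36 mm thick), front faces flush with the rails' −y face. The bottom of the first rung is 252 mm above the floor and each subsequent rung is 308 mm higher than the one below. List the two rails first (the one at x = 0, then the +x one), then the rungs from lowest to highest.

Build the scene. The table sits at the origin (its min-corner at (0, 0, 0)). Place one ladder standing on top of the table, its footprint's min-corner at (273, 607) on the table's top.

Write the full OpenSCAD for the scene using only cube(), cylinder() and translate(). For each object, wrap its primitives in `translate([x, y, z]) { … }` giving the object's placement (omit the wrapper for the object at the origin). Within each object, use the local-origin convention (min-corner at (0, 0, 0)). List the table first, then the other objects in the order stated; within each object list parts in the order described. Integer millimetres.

translate([0, 0, 656]) cube([841, 986, 43]);
translate([67, 67, 0]) cylinder(h = 656, r = 20);
translate([774, 67, 0]) cylinder(h = 656, r = 20);
translate([67, 919, 0]) cylinder(h = 656, r = 20);
translate([774, 919, 0]) cylinder(h = 656, r = 20);
translate([273, 607, 699]) {
  cube([37, 54, 1395]);
  translate([355, 0, 0]) cube([37, 54, 1395]);
  translate([37, 0, 252]) cube([318, 54, 36]);
  translate([37, 0, 560]) cube([318, 54, 36]);
  translate([37, 0, 868]) cube([318, 54, 36]);
  translate([37, 0, 1176]) cube([318, 54, 36]);
}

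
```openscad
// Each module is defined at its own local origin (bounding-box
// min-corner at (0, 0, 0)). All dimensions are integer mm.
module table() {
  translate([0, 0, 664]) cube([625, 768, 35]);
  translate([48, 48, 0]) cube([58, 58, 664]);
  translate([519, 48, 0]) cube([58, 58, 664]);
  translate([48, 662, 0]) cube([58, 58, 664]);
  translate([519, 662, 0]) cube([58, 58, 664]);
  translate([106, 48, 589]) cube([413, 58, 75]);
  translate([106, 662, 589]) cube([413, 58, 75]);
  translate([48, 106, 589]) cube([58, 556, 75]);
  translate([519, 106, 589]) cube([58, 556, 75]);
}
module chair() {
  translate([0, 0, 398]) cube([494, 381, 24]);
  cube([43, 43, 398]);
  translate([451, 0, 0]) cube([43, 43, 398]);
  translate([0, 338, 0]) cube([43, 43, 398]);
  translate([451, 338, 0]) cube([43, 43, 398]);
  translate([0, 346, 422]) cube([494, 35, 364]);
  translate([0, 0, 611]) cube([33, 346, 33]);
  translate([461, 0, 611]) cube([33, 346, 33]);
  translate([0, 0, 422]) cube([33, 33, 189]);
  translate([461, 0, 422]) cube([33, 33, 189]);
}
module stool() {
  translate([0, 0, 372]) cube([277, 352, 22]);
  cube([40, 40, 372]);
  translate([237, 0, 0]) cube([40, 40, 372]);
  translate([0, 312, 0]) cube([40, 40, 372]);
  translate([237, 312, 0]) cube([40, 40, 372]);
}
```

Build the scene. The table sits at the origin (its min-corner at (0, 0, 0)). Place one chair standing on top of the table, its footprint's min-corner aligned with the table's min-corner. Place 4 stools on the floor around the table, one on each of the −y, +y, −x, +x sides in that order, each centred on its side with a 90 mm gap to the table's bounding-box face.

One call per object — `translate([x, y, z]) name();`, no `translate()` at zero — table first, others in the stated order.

table();
translate([0, 0, 699]) chair();
translate([174, -442, 0]) stool();
translate([174, 858, 0]) stool();
translate([-367, 208, 0]) stool();
translate([715, 208, 0]) stool();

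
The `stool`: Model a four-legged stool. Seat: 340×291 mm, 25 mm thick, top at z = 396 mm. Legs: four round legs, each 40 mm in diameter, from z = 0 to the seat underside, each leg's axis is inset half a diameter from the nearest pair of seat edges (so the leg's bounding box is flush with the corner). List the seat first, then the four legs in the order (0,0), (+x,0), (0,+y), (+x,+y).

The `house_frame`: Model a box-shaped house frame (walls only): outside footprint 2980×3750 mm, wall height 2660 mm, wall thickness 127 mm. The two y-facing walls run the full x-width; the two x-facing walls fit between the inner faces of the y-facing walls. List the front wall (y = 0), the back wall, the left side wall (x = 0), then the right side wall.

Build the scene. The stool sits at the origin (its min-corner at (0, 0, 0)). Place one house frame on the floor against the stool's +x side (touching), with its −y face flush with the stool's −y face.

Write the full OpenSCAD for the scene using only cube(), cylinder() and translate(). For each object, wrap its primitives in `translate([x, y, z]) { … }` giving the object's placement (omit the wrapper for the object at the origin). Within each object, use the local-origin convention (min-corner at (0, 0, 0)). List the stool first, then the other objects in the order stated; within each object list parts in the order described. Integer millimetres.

translate([0, 0, 371]) cube([340, 291, 25]);
translate([20, 20, 0]) cylinder(h = 371, r = 20);
translate([320, 20, 0]) cylinder(h = 371, r = 20);
translate([20, 271, 0]) cylinder(h = 371, r = 20);
translate([320, 271, 0]) cylinder(h = 371, r = 20);
translate([340, 0, 0]) {
  cube([2980, 127, 2660]);
  translate([0, 3623, 0]) cube([2980, 127, 2660]);
  translate([0, 127, 0]) cube([127, 3496, 2660]);
  translate([2853, 127, 0]) cube([127, 3496, 2660]);
}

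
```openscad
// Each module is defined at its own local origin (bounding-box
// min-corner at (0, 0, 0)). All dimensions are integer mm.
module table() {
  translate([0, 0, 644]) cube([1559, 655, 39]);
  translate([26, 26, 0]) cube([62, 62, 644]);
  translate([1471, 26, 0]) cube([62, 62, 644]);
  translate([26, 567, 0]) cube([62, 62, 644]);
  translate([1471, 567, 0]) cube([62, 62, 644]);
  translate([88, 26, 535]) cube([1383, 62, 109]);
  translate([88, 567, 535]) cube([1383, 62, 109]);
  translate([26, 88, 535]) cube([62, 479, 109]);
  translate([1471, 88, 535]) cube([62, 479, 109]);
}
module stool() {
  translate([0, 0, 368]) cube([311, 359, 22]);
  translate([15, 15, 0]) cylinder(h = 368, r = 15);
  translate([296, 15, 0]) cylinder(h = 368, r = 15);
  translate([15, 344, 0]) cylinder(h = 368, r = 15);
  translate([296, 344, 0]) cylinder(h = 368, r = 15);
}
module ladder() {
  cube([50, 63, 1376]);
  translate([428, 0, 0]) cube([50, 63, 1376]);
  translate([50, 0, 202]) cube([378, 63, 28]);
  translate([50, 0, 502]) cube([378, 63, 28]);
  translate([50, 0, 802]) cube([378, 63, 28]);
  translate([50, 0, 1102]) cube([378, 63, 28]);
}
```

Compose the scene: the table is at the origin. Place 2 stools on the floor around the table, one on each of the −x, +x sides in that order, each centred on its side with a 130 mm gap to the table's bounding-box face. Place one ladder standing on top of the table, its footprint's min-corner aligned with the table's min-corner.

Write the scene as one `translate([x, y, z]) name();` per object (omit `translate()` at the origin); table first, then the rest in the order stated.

table();
translate([-441, 148, 0]) stool();
translate([1689, 148, 0]) stool();
translate([0, 0, 683]) ladder();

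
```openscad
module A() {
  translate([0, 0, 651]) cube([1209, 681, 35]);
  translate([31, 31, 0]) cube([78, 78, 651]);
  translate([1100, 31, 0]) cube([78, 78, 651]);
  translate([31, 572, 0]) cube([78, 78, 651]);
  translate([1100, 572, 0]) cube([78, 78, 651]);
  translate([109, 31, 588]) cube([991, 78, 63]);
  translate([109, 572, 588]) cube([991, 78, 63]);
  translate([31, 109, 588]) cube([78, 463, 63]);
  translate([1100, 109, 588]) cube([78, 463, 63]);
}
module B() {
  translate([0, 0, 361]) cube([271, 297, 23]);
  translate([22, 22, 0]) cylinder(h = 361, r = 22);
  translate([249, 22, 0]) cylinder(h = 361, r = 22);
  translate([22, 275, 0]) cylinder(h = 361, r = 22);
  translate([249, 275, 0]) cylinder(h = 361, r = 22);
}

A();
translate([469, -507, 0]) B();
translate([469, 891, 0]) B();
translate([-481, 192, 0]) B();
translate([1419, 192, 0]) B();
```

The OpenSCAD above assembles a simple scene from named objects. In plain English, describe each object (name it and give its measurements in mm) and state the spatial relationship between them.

A is a table: top 1209 mm (x) × 681 mm (y), 35 mm thick, upper face at z = 686 mm, on four 78×78 mm square legs, each inset 31 mm from the nearest pair of top edges, running from z = 0 to the bottom of the top. Four apron rails, 78 mm thick and 63 mm tall, run between adjacent legs with their top edges flush with the underside of the top and their outer faces flush with the legs' outer faces.

B is a simple wooden stool: a rectangular seat 271 mm (x) by 297 mm (y), 23 mm thick, top face at z = 384 mm, on four round legs, each 44 mm in diameter. The legs rest on z = 0, each leg's axis is inset half a diameter from the nearest pair of seat edges (so the leg's bounding box is flush with the corner).

Four stools sit around the table at the −y, +y, −x, +x sides.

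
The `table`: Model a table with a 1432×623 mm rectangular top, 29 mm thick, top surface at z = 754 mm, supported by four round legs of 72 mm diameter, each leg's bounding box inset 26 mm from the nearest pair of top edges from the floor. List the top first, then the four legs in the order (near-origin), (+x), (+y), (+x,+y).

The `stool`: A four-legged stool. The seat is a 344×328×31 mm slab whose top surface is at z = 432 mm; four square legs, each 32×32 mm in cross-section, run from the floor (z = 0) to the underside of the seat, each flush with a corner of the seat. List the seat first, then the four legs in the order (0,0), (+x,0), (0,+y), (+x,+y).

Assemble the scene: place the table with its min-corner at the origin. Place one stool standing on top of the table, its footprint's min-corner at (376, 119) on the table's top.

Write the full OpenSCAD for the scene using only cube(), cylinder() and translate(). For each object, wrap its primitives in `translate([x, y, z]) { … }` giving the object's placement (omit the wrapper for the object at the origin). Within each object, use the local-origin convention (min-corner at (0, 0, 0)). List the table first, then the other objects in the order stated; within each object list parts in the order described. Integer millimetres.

translate([0, 0, 725]) cube([1432, 623, 29]);
translate([62, 62, 0]) cylinder(h = 725, r = 36);
translate([1370, 62, 0]) cylinder(h = 725, r = 36);
translate([62, 561, 0]) cylinder(h = 725, r = 36);
translate([1370, 561, 0]) cylinder(h = 725, r = 36);
translate([376, 119, 754]) {
  translate([0, 0, 401]) cube([344, 328, 31]);
  cube([32, 32, 401]);
  translate([312, 0, 0]) cube([32, 32, 401]);
  translate([0, 296, 0]) cube([32, 32, 401]);
  translate([312, 296, 0]) cube([32, 32, 401]);
}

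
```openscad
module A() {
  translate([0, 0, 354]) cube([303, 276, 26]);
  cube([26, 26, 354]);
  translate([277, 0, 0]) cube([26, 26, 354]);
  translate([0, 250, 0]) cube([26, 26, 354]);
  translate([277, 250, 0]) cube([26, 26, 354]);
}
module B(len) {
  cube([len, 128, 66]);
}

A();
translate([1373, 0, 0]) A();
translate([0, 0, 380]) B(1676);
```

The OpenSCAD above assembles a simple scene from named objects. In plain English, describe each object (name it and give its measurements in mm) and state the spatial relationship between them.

A is a simple wooden stool: a rectangular seat 303 mm (x) by 276 mm (y), 26 mm thick, top face at z = 380 mm, on four square legs, each 26×26 mm in cross-section. The legs rest on z = 0, each flush with a corner of the seat.

B is a rectangular beam 1676 mm long (x), 128 mm deep (y), 66 mm thick (z).

The beam spans the tops of two stools placed 1070 mm apart, resting at z = 380 mm.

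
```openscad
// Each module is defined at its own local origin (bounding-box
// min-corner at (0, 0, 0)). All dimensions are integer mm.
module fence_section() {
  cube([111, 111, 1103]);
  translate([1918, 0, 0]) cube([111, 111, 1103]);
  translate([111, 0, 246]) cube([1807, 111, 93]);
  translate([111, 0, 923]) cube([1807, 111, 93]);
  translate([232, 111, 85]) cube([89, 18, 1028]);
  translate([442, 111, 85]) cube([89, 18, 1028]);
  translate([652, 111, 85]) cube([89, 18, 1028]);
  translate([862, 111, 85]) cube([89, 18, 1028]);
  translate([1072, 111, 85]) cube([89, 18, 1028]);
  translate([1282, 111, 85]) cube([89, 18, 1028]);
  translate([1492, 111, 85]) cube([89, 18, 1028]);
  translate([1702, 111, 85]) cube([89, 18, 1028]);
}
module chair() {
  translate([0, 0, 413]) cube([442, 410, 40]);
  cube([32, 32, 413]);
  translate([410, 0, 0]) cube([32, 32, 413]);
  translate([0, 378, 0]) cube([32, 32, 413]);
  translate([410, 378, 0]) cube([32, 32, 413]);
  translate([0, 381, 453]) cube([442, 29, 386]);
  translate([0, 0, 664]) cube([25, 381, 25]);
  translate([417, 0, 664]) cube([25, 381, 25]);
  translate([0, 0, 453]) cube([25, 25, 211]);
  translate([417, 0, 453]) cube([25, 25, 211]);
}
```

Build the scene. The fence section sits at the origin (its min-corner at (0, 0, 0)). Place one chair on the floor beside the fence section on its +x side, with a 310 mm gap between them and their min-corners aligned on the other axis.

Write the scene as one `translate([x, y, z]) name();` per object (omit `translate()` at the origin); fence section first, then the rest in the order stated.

fence_section();
translate([2339, 0, 0]) chair();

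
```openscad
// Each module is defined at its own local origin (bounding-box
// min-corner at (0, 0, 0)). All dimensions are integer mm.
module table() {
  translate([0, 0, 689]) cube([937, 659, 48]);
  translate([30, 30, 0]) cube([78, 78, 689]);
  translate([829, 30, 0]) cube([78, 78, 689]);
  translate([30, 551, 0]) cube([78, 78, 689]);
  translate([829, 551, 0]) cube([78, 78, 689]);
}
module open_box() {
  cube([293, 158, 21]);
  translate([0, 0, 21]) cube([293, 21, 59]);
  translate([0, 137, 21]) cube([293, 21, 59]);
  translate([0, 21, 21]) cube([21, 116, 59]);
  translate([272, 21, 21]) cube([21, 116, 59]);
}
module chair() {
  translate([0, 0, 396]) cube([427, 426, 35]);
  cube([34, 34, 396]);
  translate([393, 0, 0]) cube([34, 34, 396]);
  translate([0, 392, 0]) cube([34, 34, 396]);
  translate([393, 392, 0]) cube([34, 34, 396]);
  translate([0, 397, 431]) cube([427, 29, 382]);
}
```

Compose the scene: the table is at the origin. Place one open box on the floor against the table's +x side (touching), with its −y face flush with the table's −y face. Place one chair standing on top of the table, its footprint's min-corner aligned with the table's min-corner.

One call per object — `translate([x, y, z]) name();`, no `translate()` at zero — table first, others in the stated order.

table();
translate([937, 0, 0]) open_box();
translate([0, 0, 737]) chair();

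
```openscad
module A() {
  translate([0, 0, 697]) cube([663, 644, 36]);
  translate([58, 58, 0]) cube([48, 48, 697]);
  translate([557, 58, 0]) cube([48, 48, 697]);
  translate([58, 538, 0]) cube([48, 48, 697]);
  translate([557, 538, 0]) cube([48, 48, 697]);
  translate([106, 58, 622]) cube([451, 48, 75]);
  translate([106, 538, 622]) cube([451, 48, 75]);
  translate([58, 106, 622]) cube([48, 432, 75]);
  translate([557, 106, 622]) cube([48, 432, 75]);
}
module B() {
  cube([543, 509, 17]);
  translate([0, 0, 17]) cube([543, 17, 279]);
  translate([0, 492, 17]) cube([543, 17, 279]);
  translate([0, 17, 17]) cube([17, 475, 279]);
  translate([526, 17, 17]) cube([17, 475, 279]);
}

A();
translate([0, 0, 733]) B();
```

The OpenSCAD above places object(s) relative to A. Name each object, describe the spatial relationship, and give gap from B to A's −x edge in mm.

The open box's min-x is at 0; the table's min-x is 0; gap = 0 mm.

A is a table. B is an open box. The open box is on top of the table. The gap from the open box to the table's −x edge is 0 mm.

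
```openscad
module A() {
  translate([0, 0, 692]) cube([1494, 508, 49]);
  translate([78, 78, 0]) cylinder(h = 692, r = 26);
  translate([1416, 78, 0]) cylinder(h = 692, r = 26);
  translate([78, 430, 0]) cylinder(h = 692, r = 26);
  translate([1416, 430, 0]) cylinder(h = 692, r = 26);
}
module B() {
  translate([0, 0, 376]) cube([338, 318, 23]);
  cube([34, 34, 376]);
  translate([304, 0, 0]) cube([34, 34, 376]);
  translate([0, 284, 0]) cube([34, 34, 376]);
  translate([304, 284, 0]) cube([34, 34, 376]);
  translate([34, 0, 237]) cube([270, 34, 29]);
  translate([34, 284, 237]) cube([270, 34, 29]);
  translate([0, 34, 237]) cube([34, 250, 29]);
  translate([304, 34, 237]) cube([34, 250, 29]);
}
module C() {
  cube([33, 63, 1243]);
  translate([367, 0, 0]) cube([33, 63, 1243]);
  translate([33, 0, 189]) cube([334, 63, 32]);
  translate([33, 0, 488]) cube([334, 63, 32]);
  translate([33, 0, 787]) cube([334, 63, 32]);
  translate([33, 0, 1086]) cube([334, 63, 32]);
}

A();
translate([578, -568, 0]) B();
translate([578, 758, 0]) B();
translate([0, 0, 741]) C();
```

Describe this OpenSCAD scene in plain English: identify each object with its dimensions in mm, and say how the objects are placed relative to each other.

A is a table: top 1494 mm (x) × 508 mm (y), 49 mm thick, upper face at z = 741 mm, on four round legs of 52 mm diameter, each leg's bounding box inset 52 mm from the nearest pair of top edges, running from z = 0 to the bottom of the top.

B is a four-legged stool. The seat is 338×318 mm, 23 mm thick, top at z = 399 mm. It stands on four square legs, each 34×34 mm in cross-section, from z = 0 to the seat underside, each flush with a corner of the seat. Four stretchers, 34 mm wide and 29 mm tall, connect adjacent legs with their undersides at z = 237 mm, each running between the inner faces of the legs it joins and aligned with the legs' outer faces on the other axis.

C is a wooden ladder with two side rails of 33×63 mm section and 1243 mm height, set 400 mm apart overall. Between them run 4 rectangular rungs (63 mm deep, 32 mm thick), front faces flush with the rails' −y face. The bottom of the first rung is 189 mm above the floor and each subsequent rung is 299 mm higher than the one below.

Two stools sit around the table at the −y, +y sides. The ladder is on top of the table.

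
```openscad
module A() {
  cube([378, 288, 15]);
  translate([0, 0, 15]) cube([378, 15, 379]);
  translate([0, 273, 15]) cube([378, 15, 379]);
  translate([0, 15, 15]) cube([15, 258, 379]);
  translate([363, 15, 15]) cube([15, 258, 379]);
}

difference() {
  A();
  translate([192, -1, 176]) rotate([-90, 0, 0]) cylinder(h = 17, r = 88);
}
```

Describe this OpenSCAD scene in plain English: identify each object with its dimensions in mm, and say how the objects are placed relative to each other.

A is an open-topped rectangular box: outside dimensions 378×288×394 mm, with a uniform wall and base thickness of 15 mm. The base is a full 378×288 slab on the floor; four walls sit on top of the base. The front and back walls (the −y and +y sides) span the full width; the two side walls fit between them.

The open box has a circular hole of radius 88 mm through its front wall, centred at (x = 192, z = 176).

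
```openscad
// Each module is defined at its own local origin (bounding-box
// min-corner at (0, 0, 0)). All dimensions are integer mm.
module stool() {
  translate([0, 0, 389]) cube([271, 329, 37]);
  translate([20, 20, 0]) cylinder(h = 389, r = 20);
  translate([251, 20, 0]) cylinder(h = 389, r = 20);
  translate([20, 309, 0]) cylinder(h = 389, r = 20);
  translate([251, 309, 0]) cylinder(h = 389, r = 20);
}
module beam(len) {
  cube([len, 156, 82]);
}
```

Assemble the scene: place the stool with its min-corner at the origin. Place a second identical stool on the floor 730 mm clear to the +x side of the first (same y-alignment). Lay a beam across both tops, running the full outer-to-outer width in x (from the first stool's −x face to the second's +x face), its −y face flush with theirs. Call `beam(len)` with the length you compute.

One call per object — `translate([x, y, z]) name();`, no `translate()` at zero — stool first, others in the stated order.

stool();
translate([1001, 0, 0]) stool();
translate([0, 0, 426]) beam(1272);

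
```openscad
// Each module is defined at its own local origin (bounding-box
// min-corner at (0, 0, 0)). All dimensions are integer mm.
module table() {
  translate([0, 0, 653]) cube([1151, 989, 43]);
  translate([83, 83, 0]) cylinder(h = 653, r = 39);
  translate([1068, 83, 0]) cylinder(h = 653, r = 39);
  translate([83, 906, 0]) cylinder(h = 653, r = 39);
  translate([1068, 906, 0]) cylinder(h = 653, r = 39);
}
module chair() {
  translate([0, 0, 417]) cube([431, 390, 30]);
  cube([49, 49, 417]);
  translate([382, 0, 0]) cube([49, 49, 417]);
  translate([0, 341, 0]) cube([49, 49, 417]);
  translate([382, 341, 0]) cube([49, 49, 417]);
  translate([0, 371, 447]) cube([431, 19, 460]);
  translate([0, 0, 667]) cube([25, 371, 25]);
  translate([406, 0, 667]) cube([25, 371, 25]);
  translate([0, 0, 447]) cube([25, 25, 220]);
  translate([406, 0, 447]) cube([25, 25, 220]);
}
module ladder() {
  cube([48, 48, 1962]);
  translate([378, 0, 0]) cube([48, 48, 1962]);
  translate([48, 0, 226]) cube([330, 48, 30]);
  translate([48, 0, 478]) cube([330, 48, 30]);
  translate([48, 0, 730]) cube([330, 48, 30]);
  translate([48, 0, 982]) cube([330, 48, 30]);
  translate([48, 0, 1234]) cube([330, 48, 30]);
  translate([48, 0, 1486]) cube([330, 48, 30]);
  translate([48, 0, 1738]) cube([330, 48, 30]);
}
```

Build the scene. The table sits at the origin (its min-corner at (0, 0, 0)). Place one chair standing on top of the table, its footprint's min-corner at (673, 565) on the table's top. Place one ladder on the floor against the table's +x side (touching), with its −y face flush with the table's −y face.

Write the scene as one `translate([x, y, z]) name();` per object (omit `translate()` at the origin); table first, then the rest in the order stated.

table();
translate([673, 565, 696]) chair();
translate([1151, 0, 0]) ladder();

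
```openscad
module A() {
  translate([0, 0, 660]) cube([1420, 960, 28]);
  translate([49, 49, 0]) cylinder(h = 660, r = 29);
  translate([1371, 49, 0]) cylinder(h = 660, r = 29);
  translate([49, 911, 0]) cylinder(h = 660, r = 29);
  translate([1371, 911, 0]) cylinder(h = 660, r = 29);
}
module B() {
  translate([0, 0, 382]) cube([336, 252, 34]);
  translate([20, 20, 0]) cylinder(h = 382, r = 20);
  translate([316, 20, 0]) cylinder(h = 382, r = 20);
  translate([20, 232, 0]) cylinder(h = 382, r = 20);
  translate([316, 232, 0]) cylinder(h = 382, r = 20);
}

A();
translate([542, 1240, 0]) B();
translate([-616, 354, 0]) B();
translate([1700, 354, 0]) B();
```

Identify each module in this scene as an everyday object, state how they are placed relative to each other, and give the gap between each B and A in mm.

Each stool's nearest face is 280 mm from the table's bounding box.

A is a table. B is a stool. Three stools sit around the table at the +y, −x, +x sides. The gap between each stool and the table is 280 mm.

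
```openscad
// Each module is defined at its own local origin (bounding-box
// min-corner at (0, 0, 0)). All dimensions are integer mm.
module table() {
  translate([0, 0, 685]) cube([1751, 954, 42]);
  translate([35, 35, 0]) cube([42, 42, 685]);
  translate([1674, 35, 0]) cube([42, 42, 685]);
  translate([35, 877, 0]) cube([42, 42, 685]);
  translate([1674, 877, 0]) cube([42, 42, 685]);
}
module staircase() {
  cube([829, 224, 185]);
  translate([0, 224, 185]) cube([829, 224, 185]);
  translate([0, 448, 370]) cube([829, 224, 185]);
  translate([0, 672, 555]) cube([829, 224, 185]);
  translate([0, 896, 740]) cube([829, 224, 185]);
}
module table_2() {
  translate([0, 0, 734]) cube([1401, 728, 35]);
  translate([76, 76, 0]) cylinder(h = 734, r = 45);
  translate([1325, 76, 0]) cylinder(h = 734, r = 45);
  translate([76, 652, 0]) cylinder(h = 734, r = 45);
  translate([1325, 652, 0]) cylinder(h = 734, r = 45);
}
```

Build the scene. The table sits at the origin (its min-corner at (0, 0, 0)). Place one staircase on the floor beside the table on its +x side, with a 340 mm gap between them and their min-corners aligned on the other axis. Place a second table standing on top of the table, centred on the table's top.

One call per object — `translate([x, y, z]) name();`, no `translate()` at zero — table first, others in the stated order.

table();
translate([2091, 0, 0]) staircase();
translate([175, 113, 727]) table_2();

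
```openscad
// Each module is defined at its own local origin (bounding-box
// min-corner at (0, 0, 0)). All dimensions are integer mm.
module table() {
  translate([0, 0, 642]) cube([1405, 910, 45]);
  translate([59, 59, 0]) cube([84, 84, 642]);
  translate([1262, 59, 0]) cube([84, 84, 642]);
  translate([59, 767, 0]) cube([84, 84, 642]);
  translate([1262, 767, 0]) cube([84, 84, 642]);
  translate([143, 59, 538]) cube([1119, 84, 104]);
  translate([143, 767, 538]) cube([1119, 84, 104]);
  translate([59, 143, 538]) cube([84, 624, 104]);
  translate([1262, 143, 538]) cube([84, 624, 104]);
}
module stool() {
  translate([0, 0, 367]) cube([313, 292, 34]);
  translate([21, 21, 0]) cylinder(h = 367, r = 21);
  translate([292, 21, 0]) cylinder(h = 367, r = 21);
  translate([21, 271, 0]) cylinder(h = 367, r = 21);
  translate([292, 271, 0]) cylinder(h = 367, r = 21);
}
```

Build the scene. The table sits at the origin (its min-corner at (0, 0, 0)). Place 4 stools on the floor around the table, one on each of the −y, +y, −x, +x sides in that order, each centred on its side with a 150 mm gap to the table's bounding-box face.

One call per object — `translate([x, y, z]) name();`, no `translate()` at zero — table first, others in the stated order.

table();
translate([546, -442, 0]) stool();
translate([546, 1060, 0]) stool();
translate([-463, 309, 0]) stool();
translate([1555, 309, 0]) stool();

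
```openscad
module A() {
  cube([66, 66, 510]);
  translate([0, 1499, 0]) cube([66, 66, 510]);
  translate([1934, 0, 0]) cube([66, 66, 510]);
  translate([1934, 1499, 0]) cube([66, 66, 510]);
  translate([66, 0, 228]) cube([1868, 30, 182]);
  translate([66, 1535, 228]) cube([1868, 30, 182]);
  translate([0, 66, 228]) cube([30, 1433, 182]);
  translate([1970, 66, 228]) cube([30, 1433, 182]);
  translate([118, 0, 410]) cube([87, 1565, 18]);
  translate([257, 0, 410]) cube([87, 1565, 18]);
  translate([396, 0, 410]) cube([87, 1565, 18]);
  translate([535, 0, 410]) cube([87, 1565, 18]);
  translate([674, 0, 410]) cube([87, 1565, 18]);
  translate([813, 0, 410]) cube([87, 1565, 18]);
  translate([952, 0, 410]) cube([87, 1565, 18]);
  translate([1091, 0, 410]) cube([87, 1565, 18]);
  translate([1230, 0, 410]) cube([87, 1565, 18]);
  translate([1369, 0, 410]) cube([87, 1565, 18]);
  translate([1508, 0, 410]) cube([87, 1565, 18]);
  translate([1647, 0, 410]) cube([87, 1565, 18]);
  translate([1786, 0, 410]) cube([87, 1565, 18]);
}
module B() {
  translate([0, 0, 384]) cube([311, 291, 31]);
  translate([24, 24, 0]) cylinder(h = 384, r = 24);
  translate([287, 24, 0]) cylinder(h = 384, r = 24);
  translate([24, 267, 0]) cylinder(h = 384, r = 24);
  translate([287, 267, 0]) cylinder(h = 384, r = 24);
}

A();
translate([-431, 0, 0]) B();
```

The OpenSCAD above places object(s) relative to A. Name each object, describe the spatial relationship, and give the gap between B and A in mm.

A is a bed frame. B is a stool. The stool is on the floor beside the bed frame on its −x side. The gap between the stool and the bed frame is 120 mm.

The stool's nearest face is 120 mm from the bed frame's −x face.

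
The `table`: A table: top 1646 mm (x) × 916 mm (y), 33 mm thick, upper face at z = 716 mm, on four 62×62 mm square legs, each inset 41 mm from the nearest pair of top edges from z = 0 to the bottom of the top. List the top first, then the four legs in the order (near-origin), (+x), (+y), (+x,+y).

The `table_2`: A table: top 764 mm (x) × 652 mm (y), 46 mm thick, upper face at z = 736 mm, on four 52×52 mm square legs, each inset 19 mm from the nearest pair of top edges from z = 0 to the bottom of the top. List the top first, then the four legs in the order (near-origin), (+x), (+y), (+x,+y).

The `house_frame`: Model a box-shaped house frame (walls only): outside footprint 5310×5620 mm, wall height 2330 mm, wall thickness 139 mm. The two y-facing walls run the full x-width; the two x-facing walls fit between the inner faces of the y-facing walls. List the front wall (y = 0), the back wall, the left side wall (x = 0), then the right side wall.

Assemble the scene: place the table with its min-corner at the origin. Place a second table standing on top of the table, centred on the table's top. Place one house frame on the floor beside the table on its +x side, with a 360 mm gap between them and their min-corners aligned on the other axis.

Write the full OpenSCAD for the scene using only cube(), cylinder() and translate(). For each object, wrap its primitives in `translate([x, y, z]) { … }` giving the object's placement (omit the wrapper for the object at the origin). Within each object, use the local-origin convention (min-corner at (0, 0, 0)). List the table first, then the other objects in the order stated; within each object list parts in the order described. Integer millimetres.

translate([0, 0, 683]) cube([1646, 916, 33]);
translate([41, 41, 0]) cube([62, 62, 683]);
translate([1543, 41, 0]) cube([62, 62, 683]);
translate([41, 813, 0]) cube([62, 62, 683]);
translate([1543, 813, 0]) cube([62, 62, 683]);
translate([441, 132, 716]) {
  translate([0, 0, 690]) cube([764, 652, 46]);
  translate([19, 19, 0]) cube([52, 52, 690]);
  translate([693, 19, 0]) cube([52, 52, 690]);
  translate([19, 581, 0]) cube([52, 52, 690]);
  translate([693, 581, 0]) cube([52, 52, 690]);
}
translate([2006, 0, 0]) {
  cube([5310, 139, 2330]);
  translate([0, 5481, 0]) cube([5310, 139, 2330]);
  translate([0, 139, 0]) cube([139, 5342, 2330]);
  translate([5171, 139, 0]) cube([139, 5342, 2330]);
}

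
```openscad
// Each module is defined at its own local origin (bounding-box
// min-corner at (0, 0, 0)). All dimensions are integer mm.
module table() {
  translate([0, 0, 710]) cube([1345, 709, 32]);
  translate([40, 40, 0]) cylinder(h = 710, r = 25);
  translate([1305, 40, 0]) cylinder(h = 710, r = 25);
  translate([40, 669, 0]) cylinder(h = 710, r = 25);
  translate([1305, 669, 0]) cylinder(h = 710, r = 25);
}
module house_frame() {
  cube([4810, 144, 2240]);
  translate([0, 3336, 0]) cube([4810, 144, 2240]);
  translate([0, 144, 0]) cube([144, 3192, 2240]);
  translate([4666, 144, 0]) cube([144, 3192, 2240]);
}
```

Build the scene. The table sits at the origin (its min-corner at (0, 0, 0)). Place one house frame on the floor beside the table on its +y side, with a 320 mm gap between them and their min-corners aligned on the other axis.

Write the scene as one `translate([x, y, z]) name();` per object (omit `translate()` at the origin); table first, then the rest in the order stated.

table();
translate([0, 1029, 0]) house_frame();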